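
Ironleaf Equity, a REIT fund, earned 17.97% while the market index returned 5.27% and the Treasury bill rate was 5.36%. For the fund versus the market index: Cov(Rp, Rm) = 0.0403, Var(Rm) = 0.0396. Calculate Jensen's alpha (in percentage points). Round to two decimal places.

12.70

β = Cov / Var = 0.0403 / 0.0396 = 1.0177
E[R] = Rf + β(Rm − Rf) = 5.36% + 1.0177 × (5.27% − 5.36%) = 5.2684%
α = Rp − E[R] = 17.97% − 5.2684% = 12.7016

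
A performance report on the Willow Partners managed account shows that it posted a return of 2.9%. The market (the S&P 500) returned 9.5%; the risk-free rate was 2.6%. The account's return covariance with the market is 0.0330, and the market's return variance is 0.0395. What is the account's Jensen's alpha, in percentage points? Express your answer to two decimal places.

-5.46

β = Cov / Var = 0.0330 / 0.0395 = 0.8354
E[R] = Rf + β(Rm − Rf) = 2.6% + 0.8354 × (9.5% − 2.6%) = 8.3643%
α = Rp − E[R] = 2.9% − 8.3643% = -5.4643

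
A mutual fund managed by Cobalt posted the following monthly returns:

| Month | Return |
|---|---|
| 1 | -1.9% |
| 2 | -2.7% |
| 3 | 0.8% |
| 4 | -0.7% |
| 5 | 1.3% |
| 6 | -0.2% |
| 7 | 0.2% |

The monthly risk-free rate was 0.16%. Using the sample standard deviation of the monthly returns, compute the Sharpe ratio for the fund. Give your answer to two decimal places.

μ = (-1.9 − 2.7 + 0.8 − 0.7 + 1.3 − 0.2 + 0.2) / 7 = -0.4571%
Σ(r − μ)² = 12.3371; sample σ = √(12.3371/6) = 1.4339%
Sharpe = (μ − rf) / σ = (-0.4571 − 0.16) / 1.4339 = -0.6171 / 1.4339 = -0.4304

-0.43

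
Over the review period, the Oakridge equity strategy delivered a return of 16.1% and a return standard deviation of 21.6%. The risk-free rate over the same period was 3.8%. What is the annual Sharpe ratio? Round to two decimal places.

Sharpe = (Rp − Rf) / σp = (16.1% − 3.8%) / 21.6% = 12.30% / 21.6% = 0.5694

0.57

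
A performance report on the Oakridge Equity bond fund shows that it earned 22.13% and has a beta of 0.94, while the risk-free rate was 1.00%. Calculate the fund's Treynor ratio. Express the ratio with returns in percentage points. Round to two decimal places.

22.48

Treynor = (Rp − Rf) / β = (22.13% − 1.00%) / 0.94 = 21.13 / 0.94 = 22.4787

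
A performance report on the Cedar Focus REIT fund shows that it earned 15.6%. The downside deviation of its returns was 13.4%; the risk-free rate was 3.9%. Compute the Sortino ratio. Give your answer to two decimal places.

Sortino = (Rp − Rf) / σd = (15.6% − 3.9%) / 13.4% = 11.70% / 13.4% = 0.8731

0.87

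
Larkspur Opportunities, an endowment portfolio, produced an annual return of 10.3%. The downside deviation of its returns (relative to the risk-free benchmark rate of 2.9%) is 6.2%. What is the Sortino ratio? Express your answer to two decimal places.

1.19

Sortino = (Rp − Rf) / σd = (10.3% − 2.9%) / 6.2% = 7.40% / 6.2% = 1.1935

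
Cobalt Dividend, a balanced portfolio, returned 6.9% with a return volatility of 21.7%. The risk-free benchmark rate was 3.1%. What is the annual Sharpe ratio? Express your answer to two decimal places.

Sharpe = (Rp − Rf) / σp = (6.9% − 3.1%) / 21.7% = 3.80% / 21.7% = 0.1751

0.18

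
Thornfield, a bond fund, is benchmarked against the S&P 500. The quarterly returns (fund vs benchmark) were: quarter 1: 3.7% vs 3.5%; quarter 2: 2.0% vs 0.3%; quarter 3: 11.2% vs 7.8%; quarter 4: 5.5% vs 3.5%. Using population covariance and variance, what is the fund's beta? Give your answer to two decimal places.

r̄p = 5.6000%,  r̄m = 3.7750%
Cov = Σ(rp − r̄p)(rm − r̄m) / 4 = 8.9000
Var(rm) = Σ(rm − r̄m)² / 4 = 7.1069
β = Cov / Var = 8.9000 / 7.1069 = 1.2523

1.25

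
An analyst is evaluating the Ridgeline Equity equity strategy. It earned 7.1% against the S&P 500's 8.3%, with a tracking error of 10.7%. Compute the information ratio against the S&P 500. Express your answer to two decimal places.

IR = (Rp − Rb) / TE = (7.1% − 8.3%) / 10.7% = -1.20% / 10.7% = -0.1121

-0.11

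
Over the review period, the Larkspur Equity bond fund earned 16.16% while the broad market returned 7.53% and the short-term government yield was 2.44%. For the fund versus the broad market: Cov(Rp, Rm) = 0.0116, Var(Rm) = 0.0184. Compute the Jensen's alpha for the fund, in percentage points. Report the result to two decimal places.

β = Cov / Var = 0.0116 / 0.0184 = 0.6304
E[R] = Rf + β(Rm − Rf) = 2.44% + 0.6304 × (7.53% − 2.44%) = 5.6487%
α = Rp − E[R] = 16.16% − 5.6487% = 10.5113

10.51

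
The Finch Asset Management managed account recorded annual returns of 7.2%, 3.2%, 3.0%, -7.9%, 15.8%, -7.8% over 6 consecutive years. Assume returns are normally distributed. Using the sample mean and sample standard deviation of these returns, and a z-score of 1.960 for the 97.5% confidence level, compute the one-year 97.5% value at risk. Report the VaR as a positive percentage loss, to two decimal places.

15.58

Mean return r̄ = 13.50 / 6 = 2.2500%
Σ(r − r̄)² = (7.2 − 2.2500)² + (3.2 − 2.2500)² + … = 413.5950
sample σ = √(413.5950 / 5) = √82.7190 = 9.0950%
VaR = −(r̄ − z·σ) = −(2.2500 − 1.960 × 9.0950) = −(-15.5762) = 15.5762%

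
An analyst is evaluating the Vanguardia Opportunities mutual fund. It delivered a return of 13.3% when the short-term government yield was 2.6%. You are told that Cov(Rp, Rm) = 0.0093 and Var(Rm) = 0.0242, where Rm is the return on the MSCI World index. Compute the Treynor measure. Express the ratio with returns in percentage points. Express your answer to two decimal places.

β = Cov / Var = 0.0093 / 0.0242 = 0.3843
Treynor = (Rp − Rf) / β = (13.3% − 2.6%) / 0.3843 = 10.70 / 0.3843 = 27.8428

27.84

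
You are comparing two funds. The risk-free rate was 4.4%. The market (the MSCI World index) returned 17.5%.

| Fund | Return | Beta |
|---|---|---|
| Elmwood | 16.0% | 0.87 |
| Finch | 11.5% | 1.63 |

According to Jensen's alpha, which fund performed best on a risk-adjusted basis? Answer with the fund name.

Elmwood: α = 16.0% − [4.4% + 0.87 × (17.5% − 4.4%)] = 0.203
Finch: α = 11.5% − [4.4% + 1.63 × (17.5% − 4.4%)] = -14.253
Highest: Elmwood (0.203).

Elmwood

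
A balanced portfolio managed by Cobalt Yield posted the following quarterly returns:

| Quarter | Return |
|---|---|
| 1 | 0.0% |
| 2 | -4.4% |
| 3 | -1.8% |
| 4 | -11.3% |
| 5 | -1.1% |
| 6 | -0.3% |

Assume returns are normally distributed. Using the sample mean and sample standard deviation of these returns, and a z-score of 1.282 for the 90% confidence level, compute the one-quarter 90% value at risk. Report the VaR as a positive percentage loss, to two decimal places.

8.65

Mean return r̄ = -18.90 / 6 = -3.1500%
Sample σ = √[Σ(r − r̄)² / 5] = √[92.0550 / 5] = √18.4110 = 4.2908%
VaR = −(r̄ − z·σ) = −(-3.1500 − 1.282 × 4.2908) = −(-8.6508) = 8.6508%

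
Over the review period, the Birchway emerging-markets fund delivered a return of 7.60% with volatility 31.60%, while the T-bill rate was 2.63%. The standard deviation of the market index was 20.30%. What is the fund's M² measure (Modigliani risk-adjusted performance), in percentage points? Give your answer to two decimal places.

5.82

Sharpe = (Rp − Rf) / σp = (7.60% − 2.63%) / 31.60% = 0.1573
M² = Rf + Sharpe × σm = 2.63% + 0.1573 × 20.30% = 5.8232%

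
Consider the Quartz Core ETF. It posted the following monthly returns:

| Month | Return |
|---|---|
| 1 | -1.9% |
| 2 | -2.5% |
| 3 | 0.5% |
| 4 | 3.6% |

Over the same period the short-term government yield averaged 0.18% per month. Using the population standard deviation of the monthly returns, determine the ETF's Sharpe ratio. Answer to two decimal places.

-0.11

Mean return μ = -0.30 / 4 = -0.0750%
Population std dev = √[23.0475 / 4] = 2.4004%
Sharpe = (μ − rf) / σ = (-0.0750 − 0.18) / 2.4004 = -0.2550 / 2.4004 = -0.1062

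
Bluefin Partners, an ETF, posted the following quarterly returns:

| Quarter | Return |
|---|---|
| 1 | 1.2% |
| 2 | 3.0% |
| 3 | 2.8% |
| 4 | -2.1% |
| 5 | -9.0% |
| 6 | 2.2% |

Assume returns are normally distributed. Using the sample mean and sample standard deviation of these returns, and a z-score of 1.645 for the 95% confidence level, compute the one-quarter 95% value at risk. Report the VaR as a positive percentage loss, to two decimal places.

7.96

r̄ = (1.2 + 3 + 2.8 − 2.1 − 9 + 2.2) / 6 = -1.90 / 6 = -0.3167%
Σ(r − r̄)² = 107.9283; sample σ = √(107.9283/5) = 4.6460%
VaR = −(r̄ − z·σ) = −(-0.3167 − 1.645 × 4.6460) = −(-7.9594) = 7.9594%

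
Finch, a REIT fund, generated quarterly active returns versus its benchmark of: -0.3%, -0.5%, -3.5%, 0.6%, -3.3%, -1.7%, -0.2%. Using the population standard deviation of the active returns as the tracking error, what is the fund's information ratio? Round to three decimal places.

-0.856

μ = (-0.3 − 0.5 − 3.5 + 0.6 − 3.3 − 1.7 − 0.2) / 7 = -8.90 / 7 = -1.2714%
Population std dev = √[15.4543 / 7] = 1.4859%
IR = μ / tracking error = -1.2714 / 1.4859 = -0.8556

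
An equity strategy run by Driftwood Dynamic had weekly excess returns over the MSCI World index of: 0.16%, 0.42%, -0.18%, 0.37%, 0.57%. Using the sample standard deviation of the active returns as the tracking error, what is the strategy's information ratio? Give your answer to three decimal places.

μ = (0.16 + 0.42 − 0.18 + 0.37 + 0.57) / 5 = 0.2680%
Σ(r − μ)² = (0.16 − 0.2680)² + (0.42 − 0.2680)² + (-0.18 − 0.2680)² + … = 0.3371
σ = √[0.3371 / 4] = 0.2903%
IR = μ / tracking error = 0.2680 / 0.2903 = 0.9232

0.923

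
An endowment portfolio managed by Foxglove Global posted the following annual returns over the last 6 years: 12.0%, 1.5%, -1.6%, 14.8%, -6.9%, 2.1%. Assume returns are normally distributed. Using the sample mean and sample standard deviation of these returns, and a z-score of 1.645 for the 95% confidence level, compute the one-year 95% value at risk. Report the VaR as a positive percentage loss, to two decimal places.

9.91

Mean return μ = 21.90 / 6 = 3.6500%
Σ(r − μ)² = 339.9350; sample σ = √(339.9350/5) = 8.2454%
VaR = −(μ − z·σ) = −(3.6500 − 1.645 × 8.2454) = −(-9.9137) = 9.9137%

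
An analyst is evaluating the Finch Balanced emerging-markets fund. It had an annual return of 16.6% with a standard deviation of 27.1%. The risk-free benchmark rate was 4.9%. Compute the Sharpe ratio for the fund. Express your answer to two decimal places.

Sharpe = (Rp − Rf) / σp = (16.6% − 4.9%) / 27.1% = 11.70% / 27.1% = 0.4317

0.43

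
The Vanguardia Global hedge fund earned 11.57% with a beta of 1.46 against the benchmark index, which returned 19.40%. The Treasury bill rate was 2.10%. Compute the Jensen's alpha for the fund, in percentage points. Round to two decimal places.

CAPM expected return = Rf + β(Rm − Rf) = 2.10% + 1.46 × (19.40% − 2.10%) = 2.1 + 1.46 × 17.30 = 27.3580%
Jensen's α = Rp − E[R] = 11.57% − 27.3580% = -15.7880

-15.79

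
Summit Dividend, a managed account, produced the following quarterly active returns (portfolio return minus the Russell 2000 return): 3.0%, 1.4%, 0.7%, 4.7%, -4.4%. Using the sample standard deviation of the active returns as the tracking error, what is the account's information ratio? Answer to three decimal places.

0.315

r̄ = (3 + 1.4 + 0.7 + 4.7 − 4.4) / 5 = 5.40 / 5 = 1.0800%
Sample σ = √[Σ(r − r̄)² / 4] = √[47.0680 / 4] = √11.7670 = 3.4303%
IR = r̄ / tracking error = 1.0800 / 3.4303 = 0.3148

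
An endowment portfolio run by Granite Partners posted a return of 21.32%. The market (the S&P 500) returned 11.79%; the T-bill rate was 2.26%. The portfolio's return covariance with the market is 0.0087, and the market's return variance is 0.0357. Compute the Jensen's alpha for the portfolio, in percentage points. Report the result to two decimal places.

β = Cov / Var = 0.0087 / 0.0357 = 0.2437
E[R] = Rf + β(Rm − Rf) = 2.26% + 0.2437 × (11.79% − 2.26%) = 4.5825%
α = Rp − E[R] = 21.32% − 4.5825% = 16.7375

16.74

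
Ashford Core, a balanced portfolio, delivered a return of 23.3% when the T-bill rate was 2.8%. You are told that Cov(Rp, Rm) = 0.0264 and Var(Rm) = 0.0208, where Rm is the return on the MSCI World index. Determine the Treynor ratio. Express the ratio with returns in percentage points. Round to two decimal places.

16.15

β = Cov / Var = 0.0264 / 0.0208 = 1.2692
Treynor = (Rp − Rf) / β = (23.3% − 2.8%) / 1.2692 = 20.50 / 1.2692 = 16.1519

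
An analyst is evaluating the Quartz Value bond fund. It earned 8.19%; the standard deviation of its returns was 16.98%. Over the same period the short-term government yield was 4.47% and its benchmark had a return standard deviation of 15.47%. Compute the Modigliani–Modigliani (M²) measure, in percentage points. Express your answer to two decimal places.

7.86

Sharpe = (Rp − Rf) / σp = (8.19% − 4.47%) / 16.98% = 0.2191
M² = Rf + Sharpe × σm = 4.47% + 0.2191 × 15.47% = 7.8595%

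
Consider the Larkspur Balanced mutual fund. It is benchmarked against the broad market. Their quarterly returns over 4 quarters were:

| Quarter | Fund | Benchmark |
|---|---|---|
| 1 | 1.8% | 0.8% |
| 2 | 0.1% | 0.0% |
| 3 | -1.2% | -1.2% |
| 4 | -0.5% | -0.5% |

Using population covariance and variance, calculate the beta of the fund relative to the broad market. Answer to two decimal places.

1.49

r̄p = 0.0500%,  r̄m = -0.2250%
Cov = Σ(rp − r̄p)(rm − r̄m) / 4 = 0.7938
Var(rm) = Σ(rm − r̄m)² / 4 = 0.5319
β = Cov / Var = 0.7938 / 0.5319 = 1.4924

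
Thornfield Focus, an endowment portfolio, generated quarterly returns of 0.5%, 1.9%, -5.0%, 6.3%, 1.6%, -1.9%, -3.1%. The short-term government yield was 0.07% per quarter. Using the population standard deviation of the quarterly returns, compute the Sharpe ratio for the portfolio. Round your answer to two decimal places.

r̄ = (0.5 + 1.9 − 5 + 6.3 + 1.6 − 1.9 − 3.1) / 7 = 0.30 / 7 = 0.0429%
Σ(r − r̄)² = (0.5 − 0.0429)² + (1.9 − 0.0429)² + (-5 − 0.0429)² + … = 84.3171
σ = √[84.3171 / 7] = 3.4706%
Sharpe = (r̄ − rf) / σ = (0.0429 − 0.07) / 3.4706 = -0.0271 / 3.4706 = -0.0078

-0.01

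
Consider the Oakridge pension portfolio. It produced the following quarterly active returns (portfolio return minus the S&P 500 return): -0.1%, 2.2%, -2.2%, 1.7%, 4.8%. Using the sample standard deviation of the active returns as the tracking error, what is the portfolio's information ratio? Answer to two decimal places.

0.49

μ = (-0.1 + 2.2 − 2.2 + 1.7 + 4.8) / 5 = 6.40 / 5 = 1.2800%
Σ(r − μ)² = 27.4280; sample σ = √(27.4280/4) = 2.6186%
IR = μ / tracking error = 1.2800 / 2.6186 = 0.4888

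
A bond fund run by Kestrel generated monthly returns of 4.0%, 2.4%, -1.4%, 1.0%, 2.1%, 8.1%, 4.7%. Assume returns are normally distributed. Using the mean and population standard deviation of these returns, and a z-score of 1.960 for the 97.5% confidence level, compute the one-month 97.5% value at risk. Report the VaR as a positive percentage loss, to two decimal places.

2.48

Mean return μ = 20.90 / 7 = 2.9857%
Population σ = √[Σ(r − μ)² / 7] = √[54.4286 / 7] = √7.7755 = 2.7885%
VaR = −(μ − z·σ) = −(2.9857 − 1.960 × 2.7885) = −(-2.4798) = 2.4798%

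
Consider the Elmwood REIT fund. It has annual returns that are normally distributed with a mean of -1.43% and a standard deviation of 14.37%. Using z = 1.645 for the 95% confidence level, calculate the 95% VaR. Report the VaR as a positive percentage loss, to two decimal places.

25.07

VaR (as % loss) = −(μ − z·σ) = −(-1.43% − 1.645 × 14.37%) = −(-25.06865%) = 25.06865%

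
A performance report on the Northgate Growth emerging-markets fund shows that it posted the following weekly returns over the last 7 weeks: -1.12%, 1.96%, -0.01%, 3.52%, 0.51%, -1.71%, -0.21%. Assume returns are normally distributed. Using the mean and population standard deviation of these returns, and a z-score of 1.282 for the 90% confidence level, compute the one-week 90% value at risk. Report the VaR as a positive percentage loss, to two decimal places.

μ = (-1.12 + 1.96 − 0.01 + 3.52 + 0.51 − 1.71 − 0.21) / 7 = 0.4200%
Σ(r − μ)² = (-1.12 − 0.4200)² + (1.96 − 0.4200)² + (-0.01 − 0.4200)² + … = 19.4800
population σ = √(19.4800 / 7) = √2.7829 = 1.6682%
VaR = −(μ − z·σ) = −(0.4200 − 1.282 × 1.6682) = −(-1.7186) = 1.7186%

1.72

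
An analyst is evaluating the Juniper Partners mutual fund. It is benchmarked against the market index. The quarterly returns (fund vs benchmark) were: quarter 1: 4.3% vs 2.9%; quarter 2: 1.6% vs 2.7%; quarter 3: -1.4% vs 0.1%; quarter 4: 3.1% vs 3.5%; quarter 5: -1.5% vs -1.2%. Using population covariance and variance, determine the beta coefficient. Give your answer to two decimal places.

r̄p = 1.2200%,  r̄m = 1.6000%
Cov = Σ(rp − r̄p)(rm − r̄m) / 5 = 3.9080
Var(rm) = Σ(rm − r̄m)² / 5 = 3.3200
β = Cov / Var = 3.9080 / 3.3200 = 1.1771

1.18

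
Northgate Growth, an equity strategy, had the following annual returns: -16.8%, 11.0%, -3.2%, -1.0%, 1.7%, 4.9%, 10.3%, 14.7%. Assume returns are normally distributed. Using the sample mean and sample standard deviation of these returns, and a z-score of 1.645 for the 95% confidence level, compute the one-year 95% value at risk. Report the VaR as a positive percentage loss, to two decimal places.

13.81

r̄ = (-16.8 + 11 − 3.2 − 1 + 1.7 + 4.9 + 10.3 + 14.7) / 8 = 21.60 / 8 = 2.7000%
Σ(r − r̄)² = 705.2400; sample σ = √(705.2400/7) = 10.0374%
VaR = −(r̄ − z·σ) = −(2.7000 − 1.645 × 10.0374) = −(-13.8115) = 13.8115%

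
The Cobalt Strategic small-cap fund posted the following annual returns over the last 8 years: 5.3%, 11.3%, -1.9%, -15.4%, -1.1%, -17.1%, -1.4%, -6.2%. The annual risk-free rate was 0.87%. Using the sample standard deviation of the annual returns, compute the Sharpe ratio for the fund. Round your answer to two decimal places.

Mean return r̄ = -26.50 / 8 = -3.3125%
Σ(r − r̄)² = (5.3 − (-3.3125))² + (11.3 − (-3.3125))² + (-1.9 − (-3.3125))² + … = 642.7888
σ = √[642.7888 / 7] = 9.5826%
Sharpe = (r̄ − rf) / σ = (-3.3125 − 0.87) / 9.5826 = -4.1825 / 9.5826 = -0.4365

-0.44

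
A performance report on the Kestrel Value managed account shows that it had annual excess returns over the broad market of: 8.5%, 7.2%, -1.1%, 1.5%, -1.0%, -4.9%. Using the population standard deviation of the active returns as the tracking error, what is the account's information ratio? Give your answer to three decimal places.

Mean return μ = 10.20 / 6 = 1.7000%
Population std dev = √[135.2200 / 6] = 4.7473%
IR = μ / tracking error = 1.7000 / 4.7473 = 0.3581

0.358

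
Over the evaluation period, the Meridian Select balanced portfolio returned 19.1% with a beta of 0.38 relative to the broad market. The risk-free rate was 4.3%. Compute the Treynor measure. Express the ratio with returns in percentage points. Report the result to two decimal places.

Treynor = (Rp − Rf) / β = (19.1% − 4.3%) / 0.38 = 14.80 / 0.38 = 38.9474

38.95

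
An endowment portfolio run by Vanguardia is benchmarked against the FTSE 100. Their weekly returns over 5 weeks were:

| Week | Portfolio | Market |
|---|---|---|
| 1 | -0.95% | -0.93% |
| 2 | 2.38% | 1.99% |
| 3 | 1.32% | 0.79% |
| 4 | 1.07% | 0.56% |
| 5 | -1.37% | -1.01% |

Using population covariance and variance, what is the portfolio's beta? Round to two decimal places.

r̄p = 0.4900%,  r̄m = 0.2800%
Cov = Σ(rp − r̄p)(rm − r̄m) / 5 = 1.5919
Var(rm) = Σ(rm − r̄m)² / 5 = 1.2782
β = Cov / Var = 1.5919 / 1.2782 = 1.2454

1.25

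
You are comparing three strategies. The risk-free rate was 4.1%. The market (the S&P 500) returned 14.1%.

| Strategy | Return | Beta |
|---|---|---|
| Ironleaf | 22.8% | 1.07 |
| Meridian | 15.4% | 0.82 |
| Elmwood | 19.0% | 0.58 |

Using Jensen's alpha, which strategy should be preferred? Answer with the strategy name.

Elmwood

Ironleaf: α = 22.8% − [4.1% + 1.07 × (14.1% − 4.1%)] = 8.000
Meridian: α = 15.4% − [4.1% + 0.82 × (14.1% − 4.1%)] = 3.100
Elmwood: α = 19.0% − [4.1% + 0.58 × (14.1% − 4.1%)] = 9.100
Highest: Elmwood (9.100).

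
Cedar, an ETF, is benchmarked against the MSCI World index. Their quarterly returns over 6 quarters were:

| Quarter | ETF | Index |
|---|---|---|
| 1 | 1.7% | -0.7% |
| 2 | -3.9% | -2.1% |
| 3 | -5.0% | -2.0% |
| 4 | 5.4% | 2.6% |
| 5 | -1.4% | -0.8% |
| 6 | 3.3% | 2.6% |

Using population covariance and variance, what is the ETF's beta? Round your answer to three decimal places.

r̄p = 0.0167%,  r̄m = -0.0667%
Cov = Σ(rp − r̄p)(rm − r̄m) / 6 = 6.7911
Var(rm) = Σ(rm − r̄m)² / 6 = 3.8389
β = Cov / Var = 6.7911 / 3.8389 = 1.7690

1.769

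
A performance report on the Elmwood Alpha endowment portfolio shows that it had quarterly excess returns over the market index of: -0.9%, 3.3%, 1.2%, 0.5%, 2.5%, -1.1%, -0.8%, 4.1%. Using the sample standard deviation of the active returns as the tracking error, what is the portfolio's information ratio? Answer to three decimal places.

0.544

r̄ = (-0.9 + 3.3 + 1.2 + 0.5 + 2.5 − 1.1 − 0.8 + 4.1) / 8 = 1.1000%
Σ(r − r̄)² = 28.6200; sample σ = √(28.6200/7) = 2.0220%
IR = r̄ / tracking error = 1.1000 / 2.0220 = 0.5440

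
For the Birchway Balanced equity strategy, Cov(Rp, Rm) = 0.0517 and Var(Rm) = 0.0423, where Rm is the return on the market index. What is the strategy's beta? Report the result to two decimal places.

β = Cov(Rp, Rm) / Var(Rm) = 0.0517 / 0.0423 = 1.2222

1.22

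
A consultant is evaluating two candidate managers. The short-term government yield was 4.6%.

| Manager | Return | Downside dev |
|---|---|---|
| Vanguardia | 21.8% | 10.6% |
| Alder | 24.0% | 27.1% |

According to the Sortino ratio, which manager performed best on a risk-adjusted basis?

Vanguardia

Vanguardia: Sortino ratio = (21.8% − 4.6%) / 10.6% = 1.623
Alder: Sortino ratio = (24.0% − 4.6%) / 27.1% = 0.716
Highest: Vanguardia (1.623).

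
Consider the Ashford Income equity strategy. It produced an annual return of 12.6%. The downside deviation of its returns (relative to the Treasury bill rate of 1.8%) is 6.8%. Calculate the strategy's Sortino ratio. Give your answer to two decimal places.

Sortino = (Rp − Rf) / σd = (12.6% − 1.8%) / 6.8% = 10.80% / 6.8% = 1.5882

1.59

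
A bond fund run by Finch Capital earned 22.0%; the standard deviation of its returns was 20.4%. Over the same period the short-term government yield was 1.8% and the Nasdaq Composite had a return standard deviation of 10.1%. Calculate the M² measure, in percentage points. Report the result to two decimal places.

11.80

Sharpe = (Rp − Rf) / σp = (22.0% − 1.8%) / 20.4% = 0.9902
M² = Rf + Sharpe × σm = 1.8% + 0.9902 × 10.1% = 11.8010%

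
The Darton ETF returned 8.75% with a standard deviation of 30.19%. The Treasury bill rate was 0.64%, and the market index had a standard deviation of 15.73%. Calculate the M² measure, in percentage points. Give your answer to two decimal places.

Sharpe = (Rp − Rf) / σp = (8.75% − 0.64%) / 30.19% = 0.2686
M² = Rf + Sharpe × σm = 0.64% + 0.2686 × 15.73% = 4.8651%

4.87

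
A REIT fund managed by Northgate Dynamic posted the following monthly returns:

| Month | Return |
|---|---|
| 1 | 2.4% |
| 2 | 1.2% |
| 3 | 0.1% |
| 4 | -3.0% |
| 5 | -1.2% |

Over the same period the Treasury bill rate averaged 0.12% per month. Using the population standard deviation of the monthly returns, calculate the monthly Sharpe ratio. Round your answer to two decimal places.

Mean return r̄ = -0.50 / 5 = -0.1000%
Σ(r − r̄)² = (2.4 − (-0.1000))² + (1.2 − (-0.1000))² + … = 17.6000
population σ = √(17.6000 / 5) = √3.5200 = 1.8762%
Sharpe = (r̄ − rf) / σ = (-0.1000 − 0.12) / 1.8762 = -0.2200 / 1.8762 = -0.1173

-0.12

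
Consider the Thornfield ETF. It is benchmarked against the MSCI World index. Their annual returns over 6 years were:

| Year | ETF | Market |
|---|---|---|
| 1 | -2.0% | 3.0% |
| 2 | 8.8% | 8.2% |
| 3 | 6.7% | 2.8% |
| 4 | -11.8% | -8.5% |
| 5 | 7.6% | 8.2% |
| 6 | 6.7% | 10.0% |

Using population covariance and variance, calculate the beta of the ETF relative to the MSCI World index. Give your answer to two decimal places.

1.09

r̄p = 2.6667%,  r̄m = 3.9500%
Cov = Σ(rp − r̄p)(rm − r̄m) / 6 = 41.8900
Var(rm) = Σ(rm − r̄m)² / 6 = 38.3258
β = Cov / Var = 41.8900 / 38.3258 = 1.0930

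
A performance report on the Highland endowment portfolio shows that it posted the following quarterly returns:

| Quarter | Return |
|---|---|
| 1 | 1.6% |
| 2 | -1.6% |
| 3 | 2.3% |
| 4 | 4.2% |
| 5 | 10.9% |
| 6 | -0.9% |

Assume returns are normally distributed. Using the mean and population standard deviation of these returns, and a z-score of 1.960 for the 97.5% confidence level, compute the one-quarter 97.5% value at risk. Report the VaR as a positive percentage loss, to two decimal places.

5.34

Mean return μ = 16.50 / 6 = 2.7500%
Σ(r − μ)² = (1.6 − 2.7500)² + (-1.6 − 2.7500)² + (2.3 − 2.7500)² + … = 102.2950
σ = √[102.2950 / 6] = 4.1291%
VaR = −(μ − z·σ) = −(2.7500 − 1.960 × 4.1291) = −(-5.3430) = 5.3430%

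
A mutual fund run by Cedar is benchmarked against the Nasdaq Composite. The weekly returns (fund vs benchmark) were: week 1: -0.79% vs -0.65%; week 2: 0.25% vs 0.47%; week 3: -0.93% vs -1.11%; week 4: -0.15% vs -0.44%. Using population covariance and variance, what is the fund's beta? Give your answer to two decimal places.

0.78

r̄p = -0.4050%,  r̄m = -0.4325%
Cov = Σ(rp − r̄p)(rm − r̄m) / 4 = 0.2572
Var(rm) = Σ(rm − r̄m)² / 4 = 0.3302
β = Cov / Var = 0.2572 / 0.3302 = 0.7789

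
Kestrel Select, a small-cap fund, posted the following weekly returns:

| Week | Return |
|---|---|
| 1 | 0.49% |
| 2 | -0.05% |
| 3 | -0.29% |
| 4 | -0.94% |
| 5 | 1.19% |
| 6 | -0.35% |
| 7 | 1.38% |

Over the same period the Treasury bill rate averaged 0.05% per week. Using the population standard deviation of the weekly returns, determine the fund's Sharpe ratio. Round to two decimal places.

r̄ = (0.49 − 0.05 − 0.29 − 0.94 + 1.19 − 0.35 + 1.38) / 7 = 1.430 / 7 = 0.2043%
Σ(r − r̄)² = (0.49 − 0.2043)² + (-0.05 − 0.2043)² + … = 4.3612
population σ = √(4.3612 / 7) = √0.6230 = 0.7893%
Sharpe = (r̄ − rf) / σ = (0.2043 − 0.05) / 0.7893 = 0.1543 / 0.7893 = 0.1955

0.20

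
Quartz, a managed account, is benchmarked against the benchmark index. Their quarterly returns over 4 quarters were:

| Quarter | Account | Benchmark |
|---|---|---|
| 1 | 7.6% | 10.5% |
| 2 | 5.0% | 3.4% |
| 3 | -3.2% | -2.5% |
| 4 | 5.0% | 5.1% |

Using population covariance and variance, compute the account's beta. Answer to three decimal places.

r̄p = 3.6000%,  r̄m = 4.1250%
Cov = Σ(rp − r̄p)(rm − r̄m) / 4 = 17.7250
Var(rm) = Σ(rm − r̄m)² / 4 = 21.5019
β = Cov / Var = 17.7250 / 21.5019 = 0.8243

0.824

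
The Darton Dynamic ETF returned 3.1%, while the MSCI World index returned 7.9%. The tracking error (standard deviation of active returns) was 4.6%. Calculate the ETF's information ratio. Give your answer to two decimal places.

IR = (Rp − Rb) / TE = (3.1% − 7.9%) / 4.6% = -4.80% / 4.6% = -1.0435

-1.04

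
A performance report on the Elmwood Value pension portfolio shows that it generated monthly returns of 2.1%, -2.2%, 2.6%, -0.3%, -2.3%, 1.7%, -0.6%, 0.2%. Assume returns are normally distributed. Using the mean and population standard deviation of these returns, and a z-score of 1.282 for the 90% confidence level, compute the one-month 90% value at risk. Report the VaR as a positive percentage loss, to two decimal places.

2.09

μ = (2.1 − 2.2 + 2.6 − 0.3 − 2.3 + 1.7 − 0.6 + 0.2) / 8 = 0.1500%
Σ(r − μ)² = 24.5000; population σ = √(24.5000/8) = 1.7500%
VaR = −(μ − z·σ) = −(0.1500 − 1.282 × 1.7500) = −(-2.0935) = 2.0935%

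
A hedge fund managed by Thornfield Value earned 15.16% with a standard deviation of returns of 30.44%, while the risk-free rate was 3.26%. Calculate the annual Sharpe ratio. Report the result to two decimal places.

0.39

Sharpe = (Rp − Rf) / σp = (15.16% − 3.26%) / 30.44% = 11.90% / 30.44% = 0.3909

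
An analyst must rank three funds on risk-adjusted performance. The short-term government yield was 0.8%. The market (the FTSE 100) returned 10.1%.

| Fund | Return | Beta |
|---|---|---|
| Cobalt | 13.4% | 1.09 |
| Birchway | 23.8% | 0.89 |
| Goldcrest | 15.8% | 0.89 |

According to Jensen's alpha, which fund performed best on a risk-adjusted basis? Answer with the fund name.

Cobalt: α = 13.4% − [0.8% + 1.09 × (10.1% − 0.8%)] = 2.463
Birchway: α = 23.8% − [0.8% + 0.89 × (10.1% − 0.8%)] = 14.723
Goldcrest: α = 15.8% − [0.8% + 0.89 × (10.1% − 0.8%)] = 6.723
Highest: Birchway (14.723).

Birchway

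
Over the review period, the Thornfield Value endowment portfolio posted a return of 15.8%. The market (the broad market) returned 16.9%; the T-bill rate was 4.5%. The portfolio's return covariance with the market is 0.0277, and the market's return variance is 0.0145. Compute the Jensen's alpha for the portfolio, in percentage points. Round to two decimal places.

-12.39

β = Cov / Var = 0.0277 / 0.0145 = 1.9103
E[R] = Rf + β(Rm − Rf) = 4.5% + 1.9103 × (16.9% − 4.5%) = 28.1877%
α = Rp − E[R] = 15.8% − 28.1877% = -12.3877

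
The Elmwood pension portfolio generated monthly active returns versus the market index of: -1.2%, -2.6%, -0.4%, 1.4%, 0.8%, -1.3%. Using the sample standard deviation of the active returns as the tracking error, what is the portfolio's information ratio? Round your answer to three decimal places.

-0.374

μ = (-1.2 − 2.6 − 0.4 + 1.4 + 0.8 − 1.3) / 6 = -3.30 / 6 = -0.5500%
Σ(r − μ)² = (-1.2 − (-0.5500))² + (-2.6 − (-0.5500))² + (-0.4 − (-0.5500))² + … = 10.8350
σ = √[10.8350 / 5] = 1.4721%
IR = μ / tracking error = -0.5500 / 1.4721 = -0.3736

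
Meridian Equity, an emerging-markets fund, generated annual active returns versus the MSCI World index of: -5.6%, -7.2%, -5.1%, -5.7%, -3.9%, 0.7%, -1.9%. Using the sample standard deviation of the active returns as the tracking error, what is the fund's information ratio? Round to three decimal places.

-1.526

Mean return μ = -28.70 / 7 = -4.1000%
Sample std dev = √[43.3400 / 6] = 2.6876%
IR = μ / tracking error = -4.1000 / 2.6876 = -1.5255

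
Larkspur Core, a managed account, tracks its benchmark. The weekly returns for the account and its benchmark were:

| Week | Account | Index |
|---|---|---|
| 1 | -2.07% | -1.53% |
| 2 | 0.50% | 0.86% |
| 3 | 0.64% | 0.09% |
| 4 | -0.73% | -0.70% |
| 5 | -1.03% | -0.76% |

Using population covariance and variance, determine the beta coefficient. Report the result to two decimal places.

1.16

r̄p = -0.5380%,  r̄m = -0.4080%
Cov = Σ(rp − r̄p)(rm − r̄m) / 5 = 0.7702
Var(rm) = Σ(rm − r̄m)² / 5 = 0.6648
β = Cov / Var = 0.7702 / 0.6648 = 1.1585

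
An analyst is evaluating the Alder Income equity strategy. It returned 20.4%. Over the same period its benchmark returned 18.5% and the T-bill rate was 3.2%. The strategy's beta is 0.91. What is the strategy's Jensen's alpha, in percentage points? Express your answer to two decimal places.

CAPM expected return = Rf + β(Rm − Rf) = 3.2% + 0.91 × (18.5% − 3.2%) = 3.2 + 0.91 × 15.30 = 17.1230%
Jensen's α = Rp − E[R] = 20.4% − 17.1230% = 3.2770

3.28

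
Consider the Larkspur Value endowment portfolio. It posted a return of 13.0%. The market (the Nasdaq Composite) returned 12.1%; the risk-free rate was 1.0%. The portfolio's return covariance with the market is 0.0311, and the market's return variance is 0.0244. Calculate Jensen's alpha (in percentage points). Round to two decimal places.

-2.15

β = Cov / Var = 0.0311 / 0.0244 = 1.2746
E[R] = Rf + β(Rm − Rf) = 1.0% + 1.2746 × (12.1% − 1.0%) = 15.1481%
α = Rp − E[R] = 13.0% − 15.1481% = -2.1481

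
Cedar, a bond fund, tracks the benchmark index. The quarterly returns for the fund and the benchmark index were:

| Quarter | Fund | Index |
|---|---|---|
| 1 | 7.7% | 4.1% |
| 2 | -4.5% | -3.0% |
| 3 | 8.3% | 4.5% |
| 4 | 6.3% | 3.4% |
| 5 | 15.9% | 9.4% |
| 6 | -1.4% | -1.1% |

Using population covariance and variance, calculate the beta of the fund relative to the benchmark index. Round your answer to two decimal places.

1.66

r̄p = 5.3833%,  r̄m = 2.8833%
Cov = Σ(rp − r̄p)(rm − r̄m) / 6 = 26.9514
Var(rm) = Σ(rm − r̄m)² / 6 = 16.2181
β = Cov / Var = 26.9514 / 16.2181 = 1.6618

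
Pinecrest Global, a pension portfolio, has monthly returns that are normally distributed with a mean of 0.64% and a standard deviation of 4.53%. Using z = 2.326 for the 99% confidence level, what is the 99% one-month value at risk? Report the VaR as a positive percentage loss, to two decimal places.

VaR (as % loss) = −(μ − z·σ) = −(0.64% − 2.326 × 4.53%) = −(-9.89678%) = 9.89678%

9.90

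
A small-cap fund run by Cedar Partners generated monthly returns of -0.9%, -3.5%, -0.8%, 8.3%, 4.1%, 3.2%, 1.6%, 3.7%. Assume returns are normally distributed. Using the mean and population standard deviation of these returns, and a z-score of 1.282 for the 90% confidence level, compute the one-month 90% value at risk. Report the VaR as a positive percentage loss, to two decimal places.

Mean return r̄ = 15.70 / 8 = 1.9625%
Population std dev = √[95.0788 / 8] = 3.4474%
VaR = −(r̄ − z·σ) = −(1.9625 − 1.282 × 3.4474) = −(-2.4571) = 2.4571%

2.46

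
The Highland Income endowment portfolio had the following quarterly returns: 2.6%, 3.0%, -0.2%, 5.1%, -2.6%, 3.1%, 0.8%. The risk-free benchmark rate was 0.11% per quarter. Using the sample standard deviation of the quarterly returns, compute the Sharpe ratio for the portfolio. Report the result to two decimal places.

μ = (2.6 + 3 − 0.2 + 5.1 − 2.6 + 3.1 + 0.8) / 7 = 1.6857%
Σ(r − μ)² = (2.6 − 1.6857)² + (3 − 1.6857)² + (-0.2 − 1.6857)² + … = 38.9286
sample σ = √(38.9286 / 6) = √6.4881 = 2.5472%
Sharpe = (μ − rf) / σ = (1.6857 − 0.11) / 2.5472 = 1.5757 / 2.5472 = 0.6186

0.62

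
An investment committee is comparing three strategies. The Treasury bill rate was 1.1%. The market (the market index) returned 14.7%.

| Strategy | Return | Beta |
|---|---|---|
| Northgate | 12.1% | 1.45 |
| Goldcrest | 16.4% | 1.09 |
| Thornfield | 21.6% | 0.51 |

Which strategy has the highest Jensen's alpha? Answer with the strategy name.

Thornfield

Northgate: α = 12.1% − [1.1% + 1.45 × (14.7% − 1.1%)] = -8.720
Goldcrest: α = 16.4% − [1.1% + 1.09 × (14.7% − 1.1%)] = 0.476
Thornfield: α = 21.6% − [1.1% + 0.51 × (14.7% − 1.1%)] = 13.564
Highest: Thornfield (13.564).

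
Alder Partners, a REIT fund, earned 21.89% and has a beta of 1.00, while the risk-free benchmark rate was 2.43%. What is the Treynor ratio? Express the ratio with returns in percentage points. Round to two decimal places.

Treynor = (Rp − Rf) / β = (21.89% − 2.43%) / 1.00 = 19.46 / 1.00 = 19.4600

19.46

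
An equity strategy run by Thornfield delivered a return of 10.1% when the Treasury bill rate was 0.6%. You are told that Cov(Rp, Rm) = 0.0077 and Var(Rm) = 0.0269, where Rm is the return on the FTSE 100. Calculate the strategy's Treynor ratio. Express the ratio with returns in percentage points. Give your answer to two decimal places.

33.19

β = Cov / Var = 0.0077 / 0.0269 = 0.2862
Treynor = (Rp − Rf) / β = (10.1% − 0.6%) / 0.2862 = 9.50 / 0.2862 = 33.1936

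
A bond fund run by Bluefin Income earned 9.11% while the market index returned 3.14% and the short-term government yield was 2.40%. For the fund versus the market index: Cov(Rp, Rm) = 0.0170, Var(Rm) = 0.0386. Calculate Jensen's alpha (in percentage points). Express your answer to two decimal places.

β = Cov / Var = 0.0170 / 0.0386 = 0.4404
E[R] = Rf + β(Rm − Rf) = 2.40% + 0.4404 × (3.14% − 2.40%) = 2.7259%
α = Rp − E[R] = 9.11% − 2.7259% = 6.3841

6.38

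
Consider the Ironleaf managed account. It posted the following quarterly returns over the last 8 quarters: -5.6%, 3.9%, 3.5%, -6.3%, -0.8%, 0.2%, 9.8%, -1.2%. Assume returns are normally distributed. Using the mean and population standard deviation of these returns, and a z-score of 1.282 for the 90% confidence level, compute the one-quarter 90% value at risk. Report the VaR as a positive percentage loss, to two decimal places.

r̄ = (-5.6 + 3.9 + 3.5 − 6.3 − 0.8 + 0.2 + 9.8 − 1.2) / 8 = 3.50 / 8 = 0.4375%
Population std dev = √[195.1388 / 8] = 4.9389%
VaR = −(r̄ − z·σ) = −(0.4375 − 1.282 × 4.9389) = −(-5.8942) = 5.8942%

5.89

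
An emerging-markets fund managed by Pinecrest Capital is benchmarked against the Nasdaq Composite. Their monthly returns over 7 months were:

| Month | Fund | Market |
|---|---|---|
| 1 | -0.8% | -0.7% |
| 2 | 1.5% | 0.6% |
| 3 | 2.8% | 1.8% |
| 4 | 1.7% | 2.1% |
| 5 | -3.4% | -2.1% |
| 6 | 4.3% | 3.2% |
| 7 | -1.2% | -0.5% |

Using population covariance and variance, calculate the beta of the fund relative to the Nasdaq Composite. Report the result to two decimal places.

1.38

r̄p = 0.7000%,  r̄m = 0.6286%
Cov = Σ(rp − r̄p)(rm − r̄m) / 7 = 4.0700
Var(rm) = Σ(rm − r̄m)² / 7 = 2.9478
β = Cov / Var = 4.0700 / 2.9478 = 1.3807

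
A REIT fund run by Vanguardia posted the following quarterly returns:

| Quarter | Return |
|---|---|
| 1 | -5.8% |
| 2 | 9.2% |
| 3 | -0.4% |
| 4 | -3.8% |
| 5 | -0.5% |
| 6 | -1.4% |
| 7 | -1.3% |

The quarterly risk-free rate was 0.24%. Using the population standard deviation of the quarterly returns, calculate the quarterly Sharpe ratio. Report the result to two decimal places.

-0.19

Mean return r̄ = -4.00 / 7 = -0.5714%
Population σ = √[Σ(r − r̄)² / 7] = √[134.4943 / 7] = √19.2135 = 4.3833%
Sharpe = (r̄ − rf) / σ = (-0.5714 − 0.24) / 4.3833 = -0.8114 / 4.3833 = -0.1851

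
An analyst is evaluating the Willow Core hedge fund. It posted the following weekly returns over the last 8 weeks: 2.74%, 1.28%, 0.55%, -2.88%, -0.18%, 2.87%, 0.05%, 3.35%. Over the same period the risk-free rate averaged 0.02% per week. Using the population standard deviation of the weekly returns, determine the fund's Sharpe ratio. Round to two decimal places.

0.49

r̄ = (2.74 + 1.28 + 0.55 − 2.88 − 0.18 + 2.87 + 0.05 + 3.35) / 8 = 0.9725%
Σ(r − r̄)² = (2.74 − 0.9725)² + (1.28 − 0.9725)² + (0.55 − 0.9725)² + … = 29.6712
σ = √[29.6712 / 8] = 1.9259%
Sharpe = (r̄ − rf) / σ = (0.9725 − 0.02) / 1.9259 = 0.9525 / 1.9259 = 0.4946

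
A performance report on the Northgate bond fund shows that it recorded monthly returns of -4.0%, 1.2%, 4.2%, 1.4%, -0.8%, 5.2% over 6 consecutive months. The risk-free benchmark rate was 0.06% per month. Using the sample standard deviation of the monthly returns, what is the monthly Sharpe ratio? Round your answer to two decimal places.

μ = (-4 + 1.2 + 4.2 + 1.4 − 0.8 + 5.2) / 6 = 1.2000%
Sample std dev = √[56.0800 / 5] = 3.3490%
Sharpe = (μ − rf) / σ = (1.2000 − 0.06) / 3.3490 = 1.1400 / 3.3490 = 0.3404

0.34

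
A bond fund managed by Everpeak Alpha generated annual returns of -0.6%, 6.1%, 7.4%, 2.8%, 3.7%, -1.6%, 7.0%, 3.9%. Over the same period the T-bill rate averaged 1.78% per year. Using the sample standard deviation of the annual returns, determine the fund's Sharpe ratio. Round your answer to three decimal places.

0.543

r̄ = (-0.6 + 6.1 + 7.4 + 2.8 + 3.7 − 1.6 + 7 + 3.9) / 8 = 3.5875%
Sample std dev = √[77.6688 / 7] = 3.3310%
Sharpe = (r̄ − rf) / σ = (3.5875 − 1.78) / 3.3310 = 1.8075 / 3.3310 = 0.5426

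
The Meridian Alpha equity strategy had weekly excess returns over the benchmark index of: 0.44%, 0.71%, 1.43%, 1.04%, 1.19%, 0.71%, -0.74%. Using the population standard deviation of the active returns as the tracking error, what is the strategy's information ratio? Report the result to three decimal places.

1.038

μ = (0.44 + 0.71 + 1.43 + 1.04 + 1.19 + 0.71 − 0.74) / 7 = 4.780 / 7 = 0.6829%
Σ(r − μ)² = (0.44 − 0.6829)² + (0.71 − 0.6829)² + … = 3.0279
population σ = √(3.0279 / 7) = √0.4326 = 0.6577%
IR = μ / tracking error = 0.6829 / 0.6577 = 1.0383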